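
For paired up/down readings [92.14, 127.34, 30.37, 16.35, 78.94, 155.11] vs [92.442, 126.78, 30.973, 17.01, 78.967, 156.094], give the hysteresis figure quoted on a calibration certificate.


|92.14 - 92.442| = 0.3020
|127.34 - 126.78| = 0.5600
|30.37 - 30.973| = 0.6030
|16.35 - 17.01| = 0.6600
|78.94 - 78.967| = 0.0270
|155.11 - 156.094| = 0.9840
hysteresis = max(diffs) = 0.9840

0.9840


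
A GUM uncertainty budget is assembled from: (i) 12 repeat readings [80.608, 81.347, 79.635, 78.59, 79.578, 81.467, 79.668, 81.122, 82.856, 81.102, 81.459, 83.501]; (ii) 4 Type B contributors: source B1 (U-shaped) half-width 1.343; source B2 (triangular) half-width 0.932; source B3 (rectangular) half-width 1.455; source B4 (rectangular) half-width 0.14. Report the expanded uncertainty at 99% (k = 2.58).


mean = (80.608 + 81.347 + 79.635 + 78.59 + 79.578 + 81.467 + 79.668 + 81.122 + 82.856 + 81.102 + 81.459 + 83.501) / 12 = 80.91108333
s = sqrt(sum((x - mean)^2)/(n-1)) = 1.4077909
u_A = s / sqrt(n) = 1.4077909 / sqrt(12) = 0.40639423
u_B1 = 1.343 / sqrt(2) = 0.94964441
u_B2 = 0.932 / sqrt(6) = 0.38048741
u_B3 = 1.455 / sqrt(3) = 0.84004464
u_B4 = 0.14 / sqrt(3) = 0.080829038
uc = sqrt(0.40639423^2 + 0.94964441^2 + 0.38048741^2 + 0.84004464^2 + 0.080829038^2) = 1.3870688
U = k * uc = 2.58 * 1.3870688
U = 3.5786

3.5786


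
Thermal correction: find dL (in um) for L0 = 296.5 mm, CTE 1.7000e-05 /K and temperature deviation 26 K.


dL = L * alpha * dT
= 296.5 * 1.7000e-05 * 26
= 0.1310530 mm
dL_um = 0.1310530 * 1000 = 131.0530 um

131.0530


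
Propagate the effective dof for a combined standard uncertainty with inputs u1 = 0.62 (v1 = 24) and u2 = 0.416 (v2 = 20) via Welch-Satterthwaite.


uc = sqrt(u1^2 + u2^2) = sqrt(0.62^2 + 0.416^2) = 0.74662976
v_eff = uc^4 / (u1^4/v1 + u2^4/v2)
= 0.74662976^4 / (0.62^4/24 + 0.416^4/20)
= 0.31075719 / 0.0076542256
v_eff = 40.5994

40.5994


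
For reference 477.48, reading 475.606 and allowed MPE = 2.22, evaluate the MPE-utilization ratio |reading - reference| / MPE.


e = indication - reference = 475.606 - 477.48 = -1.8740
|e| = 1.8740
ratio = |e| / MPE = 1.8740 / 2.22
ratio = 0.8441

0.8441


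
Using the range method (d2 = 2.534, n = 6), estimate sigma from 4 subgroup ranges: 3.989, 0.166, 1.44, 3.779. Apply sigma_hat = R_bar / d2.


R_bar = (3.989 + 0.166 + 1.44 + 3.779) / 4
R_bar = 9.374 / 4 = 2.3435
sigma_hat = R_bar / d2 = 2.3435 / 2.534 = 0.9248

0.9248


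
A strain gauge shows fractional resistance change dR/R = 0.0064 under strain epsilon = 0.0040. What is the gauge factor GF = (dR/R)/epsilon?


GF = (dR/R) / epsilon
= 0.0064 / 0.0040
= 1.6000

1.6000


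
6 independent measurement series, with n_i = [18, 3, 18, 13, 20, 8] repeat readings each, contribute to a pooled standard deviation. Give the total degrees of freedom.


nu = sum_i (n_i - 1)
nu = ((18 - 1) + (3 - 1) + (18 - 1) + (13 - 1) + (20 - 1) + (8 - 1))
nu = 17 + 2 + 17 + 12 + 19 + 7
nu = 74

74


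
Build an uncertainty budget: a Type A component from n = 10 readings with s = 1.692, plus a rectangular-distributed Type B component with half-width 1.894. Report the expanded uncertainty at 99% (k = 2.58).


u_A = s / sqrt(n) = 1.692 / sqrt(10) = 0.53505738
u_B = half_width / sqrt(3) = 1.894 / sqrt(3) = 1.0935014
uc = sqrt(u_A^2 + u_B^2) = sqrt(0.53505738^2 + 1.0935014^2) = 1.2173872
U = k * uc = 2.58 * 1.2173872
U = 3.1409

3.1409


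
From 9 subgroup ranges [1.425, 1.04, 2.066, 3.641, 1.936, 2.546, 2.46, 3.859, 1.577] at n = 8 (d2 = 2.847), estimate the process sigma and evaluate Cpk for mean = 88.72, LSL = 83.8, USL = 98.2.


R_bar = (1.425 + 1.04 + 2.066 + 3.641 + 1.936 + 2.546 + 2.46 + 3.859 + 1.577) / 9 = 2.2833333
sigma = R_bar / d2 = 2.2833333 / 2.847 = 0.8020138
Cp = (USL - LSL)/(6*sigma) = (98.2 - 83.8)/(6*0.8020138) = 2.9925
Cpu = (98.2 - 88.72)/(3*0.8020138) = 3.9401
Cpl = (88.72 - 83.8)/(3*0.8020138) = 2.0449
Cpk = min(Cpu, Cpl) = 2.0449

2.0449


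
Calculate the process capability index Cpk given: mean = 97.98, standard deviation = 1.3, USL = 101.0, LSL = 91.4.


Cpu = (USL - mean) / (3*sigma) = (101.0 - 97.98) / (3*1.3) = 0.7744
Cpl = (mean - LSL) / (3*sigma) = (97.98 - 91.4) / (3*1.3) = 1.6872
Cpk = min(Cpu, Cpl) = 0.7744

0.7744


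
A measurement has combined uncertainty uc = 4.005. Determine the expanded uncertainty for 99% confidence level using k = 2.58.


U = k * uc
U = 2.58 * 4.005
U = 10.3329

10.3329


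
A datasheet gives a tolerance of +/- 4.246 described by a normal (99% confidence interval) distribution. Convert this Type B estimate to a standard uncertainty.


u_B = half_width / 2.576
u_B = 4.246 / 2.576
u_B = 1.6483

1.6483


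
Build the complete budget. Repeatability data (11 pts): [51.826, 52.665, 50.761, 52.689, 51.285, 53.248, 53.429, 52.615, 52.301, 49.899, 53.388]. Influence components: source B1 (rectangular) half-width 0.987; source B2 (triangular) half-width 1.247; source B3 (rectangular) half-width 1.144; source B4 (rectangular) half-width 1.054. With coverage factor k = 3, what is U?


mean = (51.826 + 52.665 + 50.761 + 52.689 + 51.285 + 53.248 + 53.429 + 52.615 + 52.301 + 49.899 + 53.388) / 11 = 52.19145455
s = sqrt(sum((x - mean)^2)/(n-1)) = 1.1401527
u_A = s / sqrt(n) = 1.1401527 / sqrt(11) = 0.34376897
u_B1 = 0.987 / sqrt(3) = 0.56984472
u_B2 = 1.247 / sqrt(6) = 0.50908562
u_B3 = 1.144 / sqrt(3) = 0.66048871
u_B4 = 1.054 / sqrt(3) = 0.60852718
uc = sqrt(0.34376897^2 + 0.56984472^2 + 0.50908562^2 + 0.66048871^2 + 0.60852718^2) = 1.2282585
U = k * uc = 3 * 1.2282585
U = 3.6848

3.6848


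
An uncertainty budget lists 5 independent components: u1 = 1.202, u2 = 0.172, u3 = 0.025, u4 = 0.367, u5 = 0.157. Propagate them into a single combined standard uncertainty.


uc = sqrt(1.202^2 + 0.172^2 + 0.025^2 + 0.367^2 + 0.157^2)
uc = sqrt(1.634351)
uc = 1.2784

1.2784


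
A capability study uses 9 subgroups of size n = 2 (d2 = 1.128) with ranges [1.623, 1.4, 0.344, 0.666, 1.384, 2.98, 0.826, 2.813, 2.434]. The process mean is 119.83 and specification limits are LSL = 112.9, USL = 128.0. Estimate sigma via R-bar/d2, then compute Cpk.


R_bar = (1.623 + 1.4 + 0.344 + 0.666 + 1.384 + 2.98 + 0.826 + 2.813 + 2.434) / 9 = 1.6077778
sigma = R_bar / d2 = 1.6077778 / 1.128 = 1.4253349
Cp = (USL - LSL)/(6*sigma) = (128.0 - 112.9)/(6*1.4253349) = 1.7657
Cpu = (128.0 - 119.83)/(3*1.4253349) = 1.9107
Cpl = (119.83 - 112.9)/(3*1.4253349) = 1.6207
Cpk = min(Cpu, Cpl) = 1.6207

1.6207


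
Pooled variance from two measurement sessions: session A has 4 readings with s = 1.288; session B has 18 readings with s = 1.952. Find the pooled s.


s_p = sqrt(((n1-1)*s1^2 + (n2-1)*s2^2) / (n1+n2-2))
numerator = (4-1)*1.288^2 + (18-1)*1.952^2 = 4.976832 + 64.775168 = 69.752
denominator = 4 + 18 - 2 = 20
s_p^2 = 69.752 / 20 = 3.4876
s_p = sqrt(3.4876) = 1.8675

1.8675


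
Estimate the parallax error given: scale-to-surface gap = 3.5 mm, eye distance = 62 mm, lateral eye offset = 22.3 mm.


error = h * offset / d
= 3.5 * 22.3 / 62
= 1.2589

1.2589


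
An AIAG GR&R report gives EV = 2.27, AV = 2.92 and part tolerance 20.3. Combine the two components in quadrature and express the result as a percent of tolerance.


GRR = sqrt(EV^2 + AV^2) = sqrt(2.27^2 + 2.92^2) = 3.6985538
%GRR = GRR / tol * 100 = 3.6985538 / 20.3 * 100
%GRR = 18.2195

18.2195


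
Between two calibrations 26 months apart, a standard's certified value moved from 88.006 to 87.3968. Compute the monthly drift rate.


rate = (v2 - v1) / months
= (87.3968 - 88.006) / 26
= -0.6092 / 26
= -0.0234

-0.0234


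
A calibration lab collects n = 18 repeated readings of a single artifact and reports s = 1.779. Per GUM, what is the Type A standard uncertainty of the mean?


u_A = s / sqrt(n)
u_A = 1.779 / sqrt(18)
u_A = 1.779 / 4.2426407
u_A = 0.4193

0.4193


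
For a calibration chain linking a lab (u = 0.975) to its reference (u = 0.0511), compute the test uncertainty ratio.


TUR = u_lab / u_ref
= 0.975 / 0.0511
= 19.0802

19.0802


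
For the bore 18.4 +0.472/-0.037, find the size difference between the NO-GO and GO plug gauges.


GO = nominal - lower_tol (smallest hole = maximum material condition)
GO = 18.4 - 0.037 = 18.363
NO-GO = nominal + upper_tol (largest hole = least material condition)
NO-GO = 18.4 + 0.472 = 18.872
spread = NO-GO - GO = 18.872 - 18.363 = 0.5090

0.5090


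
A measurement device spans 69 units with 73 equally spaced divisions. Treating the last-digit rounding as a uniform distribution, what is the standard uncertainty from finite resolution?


resolution = range / divisions
resolution = 69 / 73 = 0.94520548
u_res = resolution / (2*sqrt(3))
u_res = 0.94520548 / 3.4641016
u_res = 0.2729

0.2729


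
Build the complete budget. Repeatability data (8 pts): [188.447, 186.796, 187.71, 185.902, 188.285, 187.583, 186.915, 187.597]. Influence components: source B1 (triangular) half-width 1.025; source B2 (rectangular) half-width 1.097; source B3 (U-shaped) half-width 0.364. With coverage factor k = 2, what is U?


mean = (188.447 + 186.796 + 187.71 + 185.902 + 188.285 + 187.583 + 186.915 + 187.597) / 8 = 187.404375
s = sqrt(sum((x - mean)^2)/(n-1)) = 0.83595317
u_A = s / sqrt(n) = 0.83595317 / sqrt(8) = 0.29555408
u_B1 = 1.025 / sqrt(6) = 0.4184545
u_B2 = 1.097 / sqrt(3) = 0.63335325
u_B3 = 0.364 / sqrt(2) = 0.25738687
uc = sqrt(0.29555408^2 + 0.4184545^2 + 0.63335325^2 + 0.25738687^2) = 0.85430716
U = k * uc = 2 * 0.85430716
U = 1.7086

1.7086


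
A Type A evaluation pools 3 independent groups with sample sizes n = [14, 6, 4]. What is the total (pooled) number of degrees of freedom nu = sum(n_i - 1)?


nu = sum_i (n_i - 1)
nu = ((14 - 1) + (6 - 1) + (4 - 1))
nu = 13 + 5 + 3
nu = 21

21


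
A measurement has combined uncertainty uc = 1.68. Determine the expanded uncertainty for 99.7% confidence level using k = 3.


U = k * uc
U = 3 * 1.68
U = 5.0400

5.0400


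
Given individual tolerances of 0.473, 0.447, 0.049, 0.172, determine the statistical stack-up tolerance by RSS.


RSS = sqrt(0.473^2 + 0.447^2 + 0.049^2 + 0.172^2)
= sqrt(0.455523)
= 0.6749

0.6749


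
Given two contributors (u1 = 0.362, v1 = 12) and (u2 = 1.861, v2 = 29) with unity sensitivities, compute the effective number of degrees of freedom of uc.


uc = sqrt(u1^2 + u2^2) = sqrt(0.362^2 + 1.861^2) = 1.8958811
v_eff = uc^4 / (u1^4/v1 + u2^4/v2)
= 1.8958811^4 / (0.362^4/12 + 1.861^4/29)
= 12.919461 / 0.41503768
v_eff = 31.1284

31.1284


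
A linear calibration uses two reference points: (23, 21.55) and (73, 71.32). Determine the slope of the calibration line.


slope = (y2 - y1) / (x2 - x1)
= (71.32 - 21.55) / (73 - 23)
= 49.7700 / 50
= 0.9954

0.9954


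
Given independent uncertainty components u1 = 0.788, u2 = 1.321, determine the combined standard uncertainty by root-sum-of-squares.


uc = sqrt(0.788^2 + 1.321^2)
uc = sqrt(2.365985)
uc = 1.5382

1.5382


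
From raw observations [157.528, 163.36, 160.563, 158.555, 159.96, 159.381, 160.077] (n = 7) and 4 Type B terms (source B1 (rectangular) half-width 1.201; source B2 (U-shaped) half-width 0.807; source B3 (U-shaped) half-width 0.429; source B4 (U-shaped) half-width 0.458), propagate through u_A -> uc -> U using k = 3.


mean = (157.528 + 163.36 + 160.563 + 158.555 + 159.96 + 159.381 + 160.077) / 7 = 159.9177143
s = sqrt(sum((x - mean)^2)/(n-1)) = 1.8325152
u_A = s / sqrt(n) = 1.8325152 / sqrt(7) = 0.69262564
u_B1 = 1.201 / sqrt(3) = 0.69339767
u_B2 = 0.807 / sqrt(2) = 0.57063517
u_B3 = 0.429 / sqrt(2) = 0.30334881
u_B4 = 0.458 / sqrt(2) = 0.32385491
uc = sqrt(0.69262564^2 + 0.69339767^2 + 0.57063517^2 + 0.30334881^2 + 0.32385491^2) = 1.2178085
U = k * uc = 3 * 1.2178085
U = 3.6534

3.6534


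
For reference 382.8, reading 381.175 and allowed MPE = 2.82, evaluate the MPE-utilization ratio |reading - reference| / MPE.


e = indication - reference = 381.175 - 382.8 = -1.6250
|e| = 1.6250
ratio = |e| / MPE = 1.6250 / 2.82
ratio = 0.5762

0.5762


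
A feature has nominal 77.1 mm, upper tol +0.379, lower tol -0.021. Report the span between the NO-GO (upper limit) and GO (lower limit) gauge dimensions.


GO = nominal - lower_tol (smallest hole = maximum material condition)
GO = 77.1 - 0.021 = 77.079
NO-GO = nominal + upper_tol (largest hole = least material condition)
NO-GO = 77.1 + 0.379 = 77.479
spread = NO-GO - GO = 77.479 - 77.079 = 0.4000

0.4000


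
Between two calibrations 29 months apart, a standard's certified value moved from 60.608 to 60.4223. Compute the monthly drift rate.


rate = (v2 - v1) / months
= (60.4223 - 60.608) / 29
= -0.1857 / 29
= -0.0064

-0.0064


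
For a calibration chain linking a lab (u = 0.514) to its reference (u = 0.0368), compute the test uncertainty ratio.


TUR = u_lab / u_ref
= 0.514 / 0.0368
= 13.9674

13.9674


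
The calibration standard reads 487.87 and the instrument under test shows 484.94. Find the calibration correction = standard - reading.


Correction = standard - reading
= 487.87 - 484.94
= 2.9300

2.9300


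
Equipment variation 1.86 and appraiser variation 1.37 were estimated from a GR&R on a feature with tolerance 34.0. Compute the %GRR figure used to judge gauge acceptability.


GRR = sqrt(EV^2 + AV^2) = sqrt(1.86^2 + 1.37^2) = 2.3100866
%GRR = GRR / tol * 100 = 2.3100866 / 34.0 * 100
%GRR = 6.7944

6.7944


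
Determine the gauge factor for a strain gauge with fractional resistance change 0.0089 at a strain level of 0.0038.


GF = (dR/R) / epsilon
= 0.0089 / 0.0038
= 2.3421

2.3421


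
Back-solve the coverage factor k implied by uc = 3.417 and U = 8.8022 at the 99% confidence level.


k = U / uc
k = 8.8022 / 3.417
k = 2.576

2.576


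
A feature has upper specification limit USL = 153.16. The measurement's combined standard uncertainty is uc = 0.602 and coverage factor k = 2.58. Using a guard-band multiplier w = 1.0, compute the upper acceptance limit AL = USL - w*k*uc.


U = k * uc = 2.58 * 0.602 = 1.55316
guard band g = w * U = 1.0 * 1.55316 = 1.55316
AL = USL - g = 153.16 - 1.55316
AL = 151.6068

151.6068


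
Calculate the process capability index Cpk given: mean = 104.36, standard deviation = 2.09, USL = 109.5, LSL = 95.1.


Cpu = (USL - mean) / (3*sigma) = (109.5 - 104.36) / (3*2.09) = 0.8198
Cpl = (mean - LSL) / (3*sigma) = (104.36 - 95.1) / (3*2.09) = 1.4769
Cpk = min(Cpu, Cpl) = 0.8198

0.8198


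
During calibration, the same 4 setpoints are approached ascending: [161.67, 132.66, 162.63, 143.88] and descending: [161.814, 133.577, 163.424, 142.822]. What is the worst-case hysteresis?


|161.67 - 161.814| = 0.1440
|132.66 - 133.577| = 0.9170
|162.63 - 163.424| = 0.7940
|143.88 - 142.822| = 1.0580
hysteresis = max(diffs) = 1.0580

1.0580


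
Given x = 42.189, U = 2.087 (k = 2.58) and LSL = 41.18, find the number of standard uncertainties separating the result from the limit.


u = U / k = 2.087 / 2.58 = 0.80891473
margin = |LSL - x| = |41.18 - 42.189| = 1.009
z = margin / u = 1.009 / 0.80891473
z = 1.2474

1.2474


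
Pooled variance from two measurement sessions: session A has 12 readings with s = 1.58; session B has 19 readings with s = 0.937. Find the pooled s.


s_p = sqrt(((n1-1)*s1^2 + (n2-1)*s2^2) / (n1+n2-2))
numerator = (12-1)*1.58^2 + (19-1)*0.937^2 = 27.4604 + 15.803442 = 43.263842
denominator = 12 + 19 - 2 = 29
s_p^2 = 43.263842 / 29 = 1.4918566
s_p = sqrt(1.4918566) = 1.2214

1.2214


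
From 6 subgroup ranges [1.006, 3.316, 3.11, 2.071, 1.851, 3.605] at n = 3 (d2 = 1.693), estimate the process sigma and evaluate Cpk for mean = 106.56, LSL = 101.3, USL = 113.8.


R_bar = (1.006 + 3.316 + 3.11 + 2.071 + 1.851 + 3.605) / 6 = 2.4931667
sigma = R_bar / d2 = 2.4931667 / 1.693 = 1.4726324
Cp = (USL - LSL)/(6*sigma) = (113.8 - 101.3)/(6*1.4726324) = 1.4147
Cpu = (113.8 - 106.56)/(3*1.4726324) = 1.6388
Cpl = (106.56 - 101.3)/(3*1.4726324) = 1.1906
Cpk = min(Cpu, Cpl) = 1.1906

1.1906


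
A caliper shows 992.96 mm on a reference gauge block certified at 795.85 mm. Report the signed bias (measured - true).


Systematic error = measured - true
= 992.96 - 795.85
= 197.1100

197.1100


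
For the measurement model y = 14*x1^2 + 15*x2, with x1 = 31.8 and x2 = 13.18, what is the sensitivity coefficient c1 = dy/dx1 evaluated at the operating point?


y = 14*x1^2 + 15*x2
dy/dx1 = 2*14*x1
Evaluate at x1 = 31.8: c1 = 28 * 31.8
c1 = 890.4000

890.4000


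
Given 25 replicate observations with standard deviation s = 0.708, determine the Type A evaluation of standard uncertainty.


u_A = s / sqrt(n)
u_A = 0.708 / sqrt(25)
u_A = 0.708 / 5
u_A = 0.1416

0.1416


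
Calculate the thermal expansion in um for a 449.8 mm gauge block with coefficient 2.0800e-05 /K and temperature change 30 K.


dL = L * alpha * dT
= 449.8 * 2.0800e-05 * 30
= 0.2806752 mm
dL_um = 0.2806752 * 1000 = 280.6752 um

280.6752


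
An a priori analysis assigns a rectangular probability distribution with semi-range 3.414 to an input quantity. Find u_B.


u_B = half_width / sqrt(3)
u_B = 3.414 / 1.7320508
u_B = 1.9711

1.9711


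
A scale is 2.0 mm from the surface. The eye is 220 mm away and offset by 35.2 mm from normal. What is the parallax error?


error = h * offset / d
= 2.0 * 35.2 / 220
= 0.3200

0.3200


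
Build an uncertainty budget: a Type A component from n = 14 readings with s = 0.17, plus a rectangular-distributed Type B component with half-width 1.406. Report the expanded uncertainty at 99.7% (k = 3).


u_A = s / sqrt(n) = 0.17 / sqrt(14) = 0.045434411
u_B = half_width / sqrt(3) = 1.406 / sqrt(3) = 0.81175448
uc = sqrt(u_A^2 + u_B^2) = sqrt(0.045434411^2 + 0.81175448^2) = 0.81302498
U = k * uc = 3 * 0.81302498
U = 2.4391

2.4391


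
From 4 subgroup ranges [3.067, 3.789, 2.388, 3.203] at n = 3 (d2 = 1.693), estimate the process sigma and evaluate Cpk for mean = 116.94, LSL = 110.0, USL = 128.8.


R_bar = (3.067 + 3.789 + 2.388 + 3.203) / 4 = 3.11175
sigma = R_bar / d2 = 3.11175 / 1.693 = 1.8380095
Cp = (USL - LSL)/(6*sigma) = (128.8 - 110.0)/(6*1.8380095) = 1.7047
Cpu = (128.8 - 116.94)/(3*1.8380095) = 2.1509
Cpl = (116.94 - 110.0)/(3*1.8380095) = 1.2586
Cpk = min(Cpu, Cpl) = 1.2586

1.2586


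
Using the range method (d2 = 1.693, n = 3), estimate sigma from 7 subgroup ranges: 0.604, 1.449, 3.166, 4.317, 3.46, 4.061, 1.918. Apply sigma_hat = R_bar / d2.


R_bar = (0.604 + 1.449 + 3.166 + 4.317 + 3.46 + 4.061 + 1.918) / 7
R_bar = 18.975 / 7 = 2.7107143
sigma_hat = R_bar / d2 = 2.7107143 / 1.693 = 1.6011

1.6011


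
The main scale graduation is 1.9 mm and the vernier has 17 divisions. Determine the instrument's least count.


LC = MSD / n_div
= 1.9 / 17
= 0.1118

0.1118


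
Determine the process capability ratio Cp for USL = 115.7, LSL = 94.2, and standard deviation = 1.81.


Cp = (USL - LSL) / (6 * sigma)
= (115.7 - 94.2) / (6 * 1.81)
= 21.5000 / 10.8600
= 1.9797

1.9797


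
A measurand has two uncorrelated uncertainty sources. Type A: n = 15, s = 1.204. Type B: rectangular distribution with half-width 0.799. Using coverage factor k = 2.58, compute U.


u_A = s / sqrt(n) = 1.204 / sqrt(15) = 0.31087146
u_B = half_width / sqrt(3) = 0.799 / sqrt(3) = 0.46130287
uc = sqrt(u_A^2 + u_B^2) = sqrt(0.31087146^2 + 0.46130287^2) = 0.55627457
U = k * uc = 2.58 * 0.55627457
U = 1.4352

1.4352


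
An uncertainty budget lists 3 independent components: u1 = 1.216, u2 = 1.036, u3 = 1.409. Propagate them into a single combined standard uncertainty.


uc = sqrt(1.216^2 + 1.036^2 + 1.409^2)
uc = sqrt(4.537233)
uc = 2.1301

2.1301


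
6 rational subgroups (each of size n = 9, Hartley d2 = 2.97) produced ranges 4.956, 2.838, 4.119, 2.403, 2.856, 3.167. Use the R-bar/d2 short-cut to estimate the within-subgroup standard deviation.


R_bar = (4.956 + 2.838 + 4.119 + 2.403 + 2.856 + 3.167) / 6
R_bar = 20.339 / 6 = 3.3898333
sigma_hat = R_bar / d2 = 3.3898333 / 2.97 = 1.1414

1.1414


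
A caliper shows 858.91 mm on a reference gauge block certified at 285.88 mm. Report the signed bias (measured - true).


Systematic error = measured - true
= 858.91 - 285.88
= 573.0300

573.0300


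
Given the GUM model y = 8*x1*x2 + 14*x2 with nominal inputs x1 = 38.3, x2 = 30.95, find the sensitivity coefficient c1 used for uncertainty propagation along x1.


y = 8*x1*x2 + 14*x2
dy/dx1 = 8*x2
Evaluate at x2 = 30.95: c1 = 8 * 30.95
c1 = 247.6000

247.6000


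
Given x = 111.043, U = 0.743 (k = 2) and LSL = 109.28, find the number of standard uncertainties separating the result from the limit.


u = U / k = 0.743 / 2 = 0.3715
margin = |LSL - x| = |109.28 - 111.043| = 1.763
z = margin / u = 1.763 / 0.3715
z = 4.7456

4.7456


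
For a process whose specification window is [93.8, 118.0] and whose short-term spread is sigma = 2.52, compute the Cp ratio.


Cp = (USL - LSL) / (6 * sigma)
= (118.0 - 93.8) / (6 * 2.52)
= 24.2000 / 15.1200
= 1.6005

1.6005


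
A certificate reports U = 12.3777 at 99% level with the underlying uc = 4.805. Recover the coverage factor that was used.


k = U / uc
k = 12.3777 / 4.805
k = 2.576

2.576


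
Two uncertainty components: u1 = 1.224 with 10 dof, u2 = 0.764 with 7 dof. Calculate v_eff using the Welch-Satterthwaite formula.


uc = sqrt(u1^2 + u2^2) = sqrt(1.224^2 + 0.764^2) = 1.4428694
v_eff = uc^4 / (u1^4/v1 + u2^4/v2)
= 1.4428694^4 / (1.224^4/10 + 0.764^4/7)
= 4.3341915 / 0.27312471
v_eff = 15.8689

15.8689


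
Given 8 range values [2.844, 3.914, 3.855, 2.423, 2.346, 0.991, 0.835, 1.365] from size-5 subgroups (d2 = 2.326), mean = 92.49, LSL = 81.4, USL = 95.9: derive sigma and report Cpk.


R_bar = (2.844 + 3.914 + 3.855 + 2.423 + 2.346 + 0.991 + 0.835 + 1.365) / 8 = 2.321625
sigma = R_bar / d2 = 2.321625 / 2.326 = 0.99811909
Cp = (USL - LSL)/(6*sigma) = (95.9 - 81.4)/(6*0.99811909) = 2.4212
Cpu = (95.9 - 92.49)/(3*0.99811909) = 1.1388
Cpl = (92.49 - 81.4)/(3*0.99811909) = 3.7036
Cpk = min(Cpu, Cpl) = 1.1388

1.1388


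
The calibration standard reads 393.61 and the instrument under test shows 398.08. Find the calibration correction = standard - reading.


Correction = standard - reading
= 393.61 - 398.08
= -4.4700

-4.4700


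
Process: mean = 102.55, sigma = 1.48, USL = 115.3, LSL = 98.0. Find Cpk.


Cpu = (USL - mean) / (3*sigma) = (115.3 - 102.55) / (3*1.48) = 2.8716
Cpl = (mean - LSL) / (3*sigma) = (102.55 - 98.0) / (3*1.48) = 1.0248
Cpk = min(Cpu, Cpl) = 1.0248

1.0248


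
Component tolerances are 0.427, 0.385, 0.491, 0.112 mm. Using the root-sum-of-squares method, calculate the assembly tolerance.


RSS = sqrt(0.427^2 + 0.385^2 + 0.491^2 + 0.112^2)
= sqrt(0.584179)
= 0.7643

0.7643


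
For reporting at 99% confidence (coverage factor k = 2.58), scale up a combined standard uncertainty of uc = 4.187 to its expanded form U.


U = k * uc
U = 2.58 * 4.187
U = 10.8025

10.8025


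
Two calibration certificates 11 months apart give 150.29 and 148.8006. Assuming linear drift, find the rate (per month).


rate = (v2 - v1) / months
= (148.8006 - 150.29) / 11
= -1.4894 / 11
= -0.1354

-0.1354


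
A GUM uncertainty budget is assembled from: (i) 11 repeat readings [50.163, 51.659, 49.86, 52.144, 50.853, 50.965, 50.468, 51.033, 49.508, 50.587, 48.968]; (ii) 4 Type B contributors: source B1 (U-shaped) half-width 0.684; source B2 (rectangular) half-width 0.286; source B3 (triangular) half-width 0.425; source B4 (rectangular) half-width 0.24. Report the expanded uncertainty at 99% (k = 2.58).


mean = (50.163 + 51.659 + 49.86 + 52.144 + 50.853 + 50.965 + 50.468 + 51.033 + 49.508 + 50.587 + 48.968) / 11 = 50.56436364
s = sqrt(sum((x - mean)^2)/(n-1)) = 0.92131539
u_A = s / sqrt(n) = 0.92131539 / sqrt(11) = 0.27778704
u_B1 = 0.684 / sqrt(2) = 0.48366104
u_B2 = 0.286 / sqrt(3) = 0.16512218
u_B3 = 0.425 / sqrt(6) = 0.17350552
u_B4 = 0.24 / sqrt(3) = 0.13856406
uc = sqrt(0.27778704^2 + 0.48366104^2 + 0.16512218^2 + 0.17350552^2 + 0.13856406^2) = 0.622626
U = k * uc = 2.58 * 0.622626
U = 1.6064

1.6064


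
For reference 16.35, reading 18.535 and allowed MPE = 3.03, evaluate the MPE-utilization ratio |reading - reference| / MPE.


e = indication - reference = 18.535 - 16.35 = 2.1850
|e| = 2.1850
ratio = |e| / MPE = 2.1850 / 3.03
ratio = 0.7211

0.7211


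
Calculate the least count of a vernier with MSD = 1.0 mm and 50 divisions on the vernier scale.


LC = MSD / n_div
= 1.0 / 50
= 0.0200

0.0200


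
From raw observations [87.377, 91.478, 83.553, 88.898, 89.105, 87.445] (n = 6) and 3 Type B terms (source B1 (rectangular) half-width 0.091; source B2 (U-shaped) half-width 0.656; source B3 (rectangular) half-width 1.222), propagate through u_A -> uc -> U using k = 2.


mean = (87.377 + 91.478 + 83.553 + 88.898 + 89.105 + 87.445) / 6 = 87.976
s = sqrt(sum((x - mean)^2)/(n-1)) = 2.6303011
u_A = s / sqrt(n) = 2.6303011 / sqrt(6) = 1.0738159
u_B1 = 0.091 / sqrt(3) = 0.052538874
u_B2 = 0.656 / sqrt(2) = 0.46386205
u_B3 = 1.222 / sqrt(3) = 0.70552203
uc = sqrt(1.0738159^2 + 0.052538874^2 + 0.46386205^2 + 0.70552203^2) = 1.3670297
U = k * uc = 2 * 1.3670297
U = 2.7341

2.7341


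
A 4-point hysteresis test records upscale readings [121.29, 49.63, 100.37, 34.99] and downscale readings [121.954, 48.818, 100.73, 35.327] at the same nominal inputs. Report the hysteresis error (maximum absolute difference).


|121.29 - 121.954| = 0.6640
|49.63 - 48.818| = 0.8120
|100.37 - 100.73| = 0.3600
|34.99 - 35.327| = 0.3370
hysteresis = max(diffs) = 0.8120

0.8120


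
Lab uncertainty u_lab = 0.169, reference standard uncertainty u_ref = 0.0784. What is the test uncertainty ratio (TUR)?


TUR = u_lab / u_ref
= 0.169 / 0.0784
= 2.1556

2.1556


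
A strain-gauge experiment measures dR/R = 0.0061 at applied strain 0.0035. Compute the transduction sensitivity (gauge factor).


GF = (dR/R) / epsilon
= 0.0061 / 0.0035
= 1.7429

1.7429


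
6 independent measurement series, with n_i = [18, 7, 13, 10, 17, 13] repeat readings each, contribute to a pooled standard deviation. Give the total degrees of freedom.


nu = sum_i (n_i - 1)
nu = ((18 - 1) + (7 - 1) + (13 - 1) + (10 - 1) + (17 - 1) + (13 - 1))
nu = 17 + 6 + 12 + 9 + 16 + 12
nu = 72

72


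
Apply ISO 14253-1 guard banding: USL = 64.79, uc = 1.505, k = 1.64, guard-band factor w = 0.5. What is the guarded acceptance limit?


U = k * uc = 1.64 * 1.505 = 2.4682
guard band g = w * U = 0.5 * 2.4682 = 1.2341
AL = USL - g = 64.79 - 1.2341
AL = 63.5559

63.5559


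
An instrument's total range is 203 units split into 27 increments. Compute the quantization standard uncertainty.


resolution = range / divisions
resolution = 203 / 27 = 7.5185185
u_res = resolution / (2*sqrt(3))
u_res = 7.5185185 / 3.4641016
u_res = 2.1704

2.1704


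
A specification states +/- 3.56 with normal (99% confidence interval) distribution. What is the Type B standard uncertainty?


u_B = half_width / 2.576
u_B = 3.56 / 2.576
u_B = 1.3820

1.3820


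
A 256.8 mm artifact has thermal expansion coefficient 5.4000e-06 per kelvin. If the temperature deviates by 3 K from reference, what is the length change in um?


dL = L * alpha * dT
= 256.8 * 5.4000e-06 * 3
= 0.0041602 mm
dL_um = 0.0041602 * 1000 = 4.1602 um

4.1602


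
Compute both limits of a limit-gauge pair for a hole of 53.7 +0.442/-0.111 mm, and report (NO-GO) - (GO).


GO = nominal - lower_tol (smallest hole = maximum material condition)
GO = 53.7 - 0.111 = 53.589
NO-GO = nominal + upper_tol (largest hole = least material condition)
NO-GO = 53.7 + 0.442 = 54.142
spread = NO-GO - GO = 54.142 - 53.589 = 0.5530

0.5530


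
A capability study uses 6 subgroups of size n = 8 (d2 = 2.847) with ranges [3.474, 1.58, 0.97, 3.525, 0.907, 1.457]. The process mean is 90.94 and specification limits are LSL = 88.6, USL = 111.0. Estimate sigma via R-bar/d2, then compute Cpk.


R_bar = (3.474 + 1.58 + 0.97 + 3.525 + 0.907 + 1.457) / 6 = 1.9855
sigma = R_bar / d2 = 1.9855 / 2.847 = 0.69740077
Cp = (USL - LSL)/(6*sigma) = (111.0 - 88.6)/(6*0.69740077) = 5.3532
Cpu = (111.0 - 90.94)/(3*0.69740077) = 9.5880
Cpl = (90.94 - 88.6)/(3*0.69740077) = 1.1184
Cpk = min(Cpu, Cpl) = 1.1184

1.1184


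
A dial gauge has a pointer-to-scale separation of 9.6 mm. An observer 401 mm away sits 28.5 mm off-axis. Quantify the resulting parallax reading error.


error = h * offset / d
= 9.6 * 28.5 / 401
= 0.6823

0.6823


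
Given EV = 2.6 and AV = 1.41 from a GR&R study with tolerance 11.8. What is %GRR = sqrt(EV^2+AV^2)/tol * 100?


GRR = sqrt(EV^2 + AV^2) = sqrt(2.6^2 + 1.41^2) = 2.9577187
%GRR = GRR / tol * 100 = 2.9577187 / 11.8 * 100
%GRR = 25.0654

25.0654


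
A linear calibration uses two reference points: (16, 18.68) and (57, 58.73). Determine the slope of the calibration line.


slope = (y2 - y1) / (x2 - x1)
= (58.73 - 18.68) / (57 - 16)
= 40.0500 / 41
= 0.9768

0.9768


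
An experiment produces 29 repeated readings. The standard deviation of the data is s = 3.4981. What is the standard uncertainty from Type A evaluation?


u_A = s / sqrt(n)
u_A = 3.4981 / sqrt(29)
u_A = 3.4981 / 5.3851648
u_A = 0.6496

0.6496


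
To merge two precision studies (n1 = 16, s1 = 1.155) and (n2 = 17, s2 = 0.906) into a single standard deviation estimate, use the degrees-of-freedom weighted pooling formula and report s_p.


s_p = sqrt(((n1-1)*s1^2 + (n2-1)*s2^2) / (n1+n2-2))
numerator = (16-1)*1.155^2 + (17-1)*0.906^2 = 20.010375 + 13.133376 = 33.143751
denominator = 16 + 17 - 2 = 31
s_p^2 = 33.143751 / 31 = 1.0691533
s_p = sqrt(1.0691533) = 1.0340

1.0340


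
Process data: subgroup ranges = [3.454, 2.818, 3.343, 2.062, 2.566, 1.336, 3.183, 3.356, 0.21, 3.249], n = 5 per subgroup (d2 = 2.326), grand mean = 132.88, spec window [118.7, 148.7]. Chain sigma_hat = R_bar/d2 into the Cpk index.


R_bar = (3.454 + 2.818 + 3.343 + 2.062 + 2.566 + 1.336 + 3.183 + 3.356 + 0.21 + 3.249) / 10 = 2.5577
sigma = R_bar / d2 = 2.5577 / 2.326 = 1.0996131
Cp = (USL - LSL)/(6*sigma) = (148.7 - 118.7)/(6*1.0996131) = 4.5471
Cpu = (148.7 - 132.88)/(3*1.0996131) = 4.7956
Cpl = (132.88 - 118.7)/(3*1.0996131) = 4.2985
Cpk = min(Cpu, Cpl) = 4.2985

4.2985


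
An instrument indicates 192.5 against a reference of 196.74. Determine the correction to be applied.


Correction = standard - reading
= 196.74 - 192.5
= 4.2400

4.2400


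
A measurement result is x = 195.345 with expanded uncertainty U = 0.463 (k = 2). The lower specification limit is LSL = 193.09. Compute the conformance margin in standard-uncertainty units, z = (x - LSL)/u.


u = U / k = 0.463 / 2 = 0.2315
margin = |LSL - x| = |193.09 - 195.345| = 2.255
z = margin / u = 2.255 / 0.2315
z = 9.7408

9.7408


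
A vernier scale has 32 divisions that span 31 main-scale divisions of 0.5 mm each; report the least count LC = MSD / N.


LC = MSD / n_div
= 0.5 / 32
= 0.0156

0.0156


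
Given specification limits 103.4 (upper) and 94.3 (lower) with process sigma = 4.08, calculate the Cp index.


Cp = (USL - LSL) / (6 * sigma)
= (103.4 - 94.3) / (6 * 4.08)
= 9.1000 / 24.4800
= 0.3717

0.3717


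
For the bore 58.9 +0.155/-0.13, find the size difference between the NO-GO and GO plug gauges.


GO = nominal - lower_tol (smallest hole = maximum material condition)
GO = 58.9 - 0.13 = 58.77
NO-GO = nominal + upper_tol (largest hole = least material condition)
NO-GO = 58.9 + 0.155 = 59.055
spread = NO-GO - GO = 59.055 - 58.77 = 0.2850

0.2850


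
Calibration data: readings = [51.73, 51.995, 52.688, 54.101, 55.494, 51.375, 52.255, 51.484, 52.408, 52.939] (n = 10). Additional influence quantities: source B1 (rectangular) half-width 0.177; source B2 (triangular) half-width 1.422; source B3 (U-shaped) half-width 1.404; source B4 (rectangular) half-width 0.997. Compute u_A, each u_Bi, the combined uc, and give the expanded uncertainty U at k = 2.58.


mean = (51.73 + 51.995 + 52.688 + 54.101 + 55.494 + 51.375 + 52.255 + 51.484 + 52.408 + 52.939) / 10 = 52.6469
s = sqrt(sum((x - mean)^2)/(n-1)) = 1.2803559
u_A = s / sqrt(n) = 1.2803559 / sqrt(10) = 0.40488409
u_B1 = 0.177 / sqrt(3) = 0.102191
u_B2 = 1.422 / sqrt(6) = 0.58052907
u_B3 = 1.404 / sqrt(2) = 0.99277792
u_B4 = 0.997 / sqrt(3) = 0.57561822
uc = sqrt(0.40488409^2 + 0.102191^2 + 0.58052907^2 + 0.99277792^2 + 0.57561822^2) = 1.3521584
U = k * uc = 2.58 * 1.3521584
U = 3.4886

3.4886


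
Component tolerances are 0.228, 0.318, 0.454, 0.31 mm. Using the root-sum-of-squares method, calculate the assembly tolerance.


RSS = sqrt(0.228^2 + 0.318^2 + 0.454^2 + 0.31^2)
= sqrt(0.455324)
= 0.6748

0.6748


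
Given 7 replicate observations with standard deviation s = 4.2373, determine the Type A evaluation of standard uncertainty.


u_A = s / sqrt(n)
u_A = 4.2373 / sqrt(7)
u_A = 4.2373 / 2.6457513
u_A = 1.6015

1.6015


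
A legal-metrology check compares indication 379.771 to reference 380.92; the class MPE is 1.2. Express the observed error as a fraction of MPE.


e = indication - reference = 379.771 - 380.92 = -1.1490
|e| = 1.1490
ratio = |e| / MPE = 1.1490 / 1.2
ratio = 0.9575

0.9575


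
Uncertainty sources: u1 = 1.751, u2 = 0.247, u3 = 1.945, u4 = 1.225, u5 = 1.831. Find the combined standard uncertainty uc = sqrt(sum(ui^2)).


uc = sqrt(1.751^2 + 0.247^2 + 1.945^2 + 1.225^2 + 1.831^2)
uc = sqrt(11.763221)
uc = 3.4298

3.4298


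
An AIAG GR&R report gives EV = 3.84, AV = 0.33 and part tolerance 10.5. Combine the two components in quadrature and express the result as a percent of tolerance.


GRR = sqrt(EV^2 + AV^2) = sqrt(3.84^2 + 0.33^2) = 3.8541536
%GRR = GRR / tol * 100 = 3.8541536 / 10.5 * 100
%GRR = 36.7062

36.7062


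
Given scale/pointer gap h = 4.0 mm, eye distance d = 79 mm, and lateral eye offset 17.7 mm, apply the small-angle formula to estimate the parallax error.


error = h * offset / d
= 4.0 * 17.7 / 79
= 0.8962

0.8962


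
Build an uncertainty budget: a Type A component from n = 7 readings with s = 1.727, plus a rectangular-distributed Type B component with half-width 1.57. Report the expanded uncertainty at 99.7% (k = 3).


u_A = s / sqrt(n) = 1.727 / sqrt(7) = 0.65274464
u_B = half_width / sqrt(3) = 1.57 / sqrt(3) = 0.90643992
uc = sqrt(u_A^2 + u_B^2) = sqrt(0.65274464^2 + 0.90643992^2) = 1.1170089
U = k * uc = 3 * 1.1170089
U = 3.3510

3.3510


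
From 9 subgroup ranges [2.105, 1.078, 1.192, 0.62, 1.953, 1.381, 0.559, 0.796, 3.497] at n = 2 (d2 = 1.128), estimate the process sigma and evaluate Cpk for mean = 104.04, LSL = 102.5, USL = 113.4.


R_bar = (2.105 + 1.078 + 1.192 + 0.62 + 1.953 + 1.381 + 0.559 + 0.796 + 3.497) / 9 = 1.4645556
sigma = R_bar / d2 = 1.4645556 / 1.128 = 1.2983649
Cp = (USL - LSL)/(6*sigma) = (113.4 - 102.5)/(6*1.2983649) = 1.3992
Cpu = (113.4 - 104.04)/(3*1.2983649) = 2.4030
Cpl = (104.04 - 102.5)/(3*1.2983649) = 0.3954
Cpk = min(Cpu, Cpl) = 0.3954

0.3954


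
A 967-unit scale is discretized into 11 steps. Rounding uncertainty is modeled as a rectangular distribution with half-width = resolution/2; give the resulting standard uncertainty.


resolution = range / divisions
resolution = 967 / 11 = 87.909091
u_res = resolution / (2*sqrt(3))
u_res = 87.909091 / 3.4641016
u_res = 25.3772

25.3772


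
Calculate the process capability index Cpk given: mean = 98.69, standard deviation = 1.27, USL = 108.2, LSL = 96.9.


Cpu = (USL - mean) / (3*sigma) = (108.2 - 98.69) / (3*1.27) = 2.4961
Cpl = (mean - LSL) / (3*sigma) = (98.69 - 96.9) / (3*1.27) = 0.4698
Cpk = min(Cpu, Cpl) = 0.4698

0.4698


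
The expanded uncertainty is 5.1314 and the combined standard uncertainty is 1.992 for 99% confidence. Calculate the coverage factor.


k = U / uc
k = 5.1314 / 1.992
k = 2.576

2.576


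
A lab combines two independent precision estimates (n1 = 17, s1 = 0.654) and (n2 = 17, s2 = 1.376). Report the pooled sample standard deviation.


s_p = sqrt(((n1-1)*s1^2 + (n2-1)*s2^2) / (n1+n2-2))
numerator = (17-1)*0.654^2 + (17-1)*1.376^2 = 6.843456 + 30.294016 = 37.137472
denominator = 17 + 17 - 2 = 32
s_p^2 = 37.137472 / 32 = 1.160546
s_p = sqrt(1.160546) = 1.0773

1.0773


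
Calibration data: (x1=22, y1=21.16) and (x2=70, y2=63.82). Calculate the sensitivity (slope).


slope = (y2 - y1) / (x2 - x1)
= (63.82 - 21.16) / (70 - 22)
= 42.6600 / 48
= 0.8887

0.8887


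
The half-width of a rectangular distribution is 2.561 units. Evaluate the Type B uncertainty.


u_B = half_width / sqrt(3)
u_B = 2.561 / 1.7320508
u_B = 1.4786

1.4786


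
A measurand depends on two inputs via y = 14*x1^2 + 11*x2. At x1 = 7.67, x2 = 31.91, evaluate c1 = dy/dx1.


y = 14*x1^2 + 11*x2
dy/dx1 = 2*14*x1
Evaluate at x1 = 7.67: c1 = 28 * 7.67
c1 = 214.7600

214.7600


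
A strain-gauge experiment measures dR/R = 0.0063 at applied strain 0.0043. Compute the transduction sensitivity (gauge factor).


GF = (dR/R) / epsilon
= 0.0063 / 0.0043
= 1.4651

1.4651


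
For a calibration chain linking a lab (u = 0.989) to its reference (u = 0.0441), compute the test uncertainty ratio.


TUR = u_lab / u_ref
= 0.989 / 0.0441
= 22.4263

22.4263


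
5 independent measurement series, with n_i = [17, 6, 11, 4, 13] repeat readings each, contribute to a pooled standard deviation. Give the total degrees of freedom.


nu = sum_i (n_i - 1)
nu = ((17 - 1) + (6 - 1) + (11 - 1) + (4 - 1) + (13 - 1))
nu = 16 + 5 + 10 + 3 + 12
nu = 46

46


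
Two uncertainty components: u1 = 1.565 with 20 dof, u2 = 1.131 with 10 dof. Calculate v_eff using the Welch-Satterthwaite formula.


uc = sqrt(u1^2 + u2^2) = sqrt(1.565^2 + 1.131^2) = 1.9309029
v_eff = uc^4 / (u1^4/v1 + u2^4/v2)
= 1.9309029^4 / (1.565^4/20 + 1.131^4/10)
= 13.900862 / 0.46356044
v_eff = 29.9872

29.9872


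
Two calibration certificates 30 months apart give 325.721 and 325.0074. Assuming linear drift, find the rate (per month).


rate = (v2 - v1) / months
= (325.0074 - 325.721) / 30
= -0.7136 / 30
= -0.0238

-0.0238


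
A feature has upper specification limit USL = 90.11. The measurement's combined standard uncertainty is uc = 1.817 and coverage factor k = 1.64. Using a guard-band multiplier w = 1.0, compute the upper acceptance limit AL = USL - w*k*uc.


U = k * uc = 1.64 * 1.817 = 2.97988
guard band g = w * U = 1.0 * 2.97988 = 2.97988
AL = USL - g = 90.11 - 2.97988
AL = 87.1301

87.1301


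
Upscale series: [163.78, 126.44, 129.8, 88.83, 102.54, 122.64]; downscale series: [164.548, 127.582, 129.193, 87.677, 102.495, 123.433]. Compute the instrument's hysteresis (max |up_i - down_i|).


|163.78 - 164.548| = 0.7680
|126.44 - 127.582| = 1.1420
|129.8 - 129.193| = 0.6070
|88.83 - 87.677| = 1.1530
|102.54 - 102.495| = 0.0450
|122.64 - 123.433| = 0.7930
hysteresis = max(diffs) = 1.1530

1.1530


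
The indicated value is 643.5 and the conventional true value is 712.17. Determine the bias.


Systematic error = measured - true
= 643.5 - 712.17
= -68.6700

-68.6700


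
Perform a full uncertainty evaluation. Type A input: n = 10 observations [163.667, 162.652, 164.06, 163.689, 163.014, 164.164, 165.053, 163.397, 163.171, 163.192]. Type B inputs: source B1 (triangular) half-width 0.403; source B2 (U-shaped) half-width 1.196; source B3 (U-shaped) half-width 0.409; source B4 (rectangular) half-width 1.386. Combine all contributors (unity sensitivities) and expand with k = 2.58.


mean = (163.667 + 162.652 + 164.06 + 163.689 + 163.014 + 164.164 + 165.053 + 163.397 + 163.171 + 163.192) / 10 = 163.6059
s = sqrt(sum((x - mean)^2)/(n-1)) = 0.69015142
u_A = s / sqrt(n) = 0.69015142 / sqrt(10) = 0.21824504
u_B1 = 0.403 / sqrt(6) = 0.16452406
u_B2 = 1.196 / sqrt(2) = 0.84569971
u_B3 = 0.409 / sqrt(2) = 0.28920667
u_B4 = 1.386 / sqrt(3) = 0.80020747
uc = sqrt(0.21824504^2 + 0.16452406^2 + 0.84569971^2 + 0.28920667^2 + 0.80020747^2) = 1.2303981
U = k * uc = 2.58 * 1.2303981
U = 3.1744

3.1744


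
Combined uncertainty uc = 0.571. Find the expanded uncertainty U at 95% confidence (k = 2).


U = k * uc
U = 2 * 0.571
U = 1.1420

1.1420
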